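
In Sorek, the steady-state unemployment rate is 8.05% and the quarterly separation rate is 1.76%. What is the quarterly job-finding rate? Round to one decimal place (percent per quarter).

Job-finding rate ≈ 20.1% per quarter.

From u* = s/(s+f): f = s·(1−u)/u.
f = 1.76 × (1 − 0.0805) / 0.0805 = 1.6183 / 0.0805 ≈ 20.1% per quarter.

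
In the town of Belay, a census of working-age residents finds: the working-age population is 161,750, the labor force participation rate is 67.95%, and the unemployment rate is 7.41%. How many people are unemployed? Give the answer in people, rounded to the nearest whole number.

Labor force = 0.6795 × 161,750 = 109,909.
Unemployed = 0.0741 × 109,909 ≈ 8,144.

About 8,144 are unemployed.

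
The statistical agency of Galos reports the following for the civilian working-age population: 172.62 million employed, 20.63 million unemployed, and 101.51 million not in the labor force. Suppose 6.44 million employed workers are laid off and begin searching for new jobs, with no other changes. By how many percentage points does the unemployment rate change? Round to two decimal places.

The unemployment rate changes by +3.33 percentage points.

Initially, labor force = 172.62 + 20.63 = 193.25 million, so u = 20.63/193.25 = 10.68%.
After the change, employed falls and unemployed rises by 6.44; labor force unchanged → E = 166.18, U = 27.07, labor force = 193.25 million.
New unemployment rate = 27.07 / 193.25 = 14.01%.
Change = 14.01% − 10.68% = +3.33 percentage points.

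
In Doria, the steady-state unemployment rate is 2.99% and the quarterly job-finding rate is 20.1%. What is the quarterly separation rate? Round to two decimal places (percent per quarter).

Separation rate ≈ 0.62% per quarter.

From u* = s/(s+f): s = u·f/(1−u).
s = 0.0299 × 20.1 / (1 − 0.0299) = 0.6010 / 0.9701 ≈ 0.62% per quarter.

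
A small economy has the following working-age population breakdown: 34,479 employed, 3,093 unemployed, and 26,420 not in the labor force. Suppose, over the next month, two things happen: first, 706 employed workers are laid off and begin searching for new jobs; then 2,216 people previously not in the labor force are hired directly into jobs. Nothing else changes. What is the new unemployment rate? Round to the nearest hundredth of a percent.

New unemployment rate ≈ 9.55%.

Initially, labor force = 34,479 + 3,093 = 37,572, so u = 3,093/37,572 = 8.23%.
After the first change, employed falls and unemployed rises by 706; labor force unchanged → E = 33,773, U = 3,799, labor force = 37,572.
After the second change, employed and labor force both rise by 2,216; unemployed unchanged → E = 35,989, U = 3,799, labor force = 39,788.
New unemployment rate = 3,799 / 39,788 = 9.55%.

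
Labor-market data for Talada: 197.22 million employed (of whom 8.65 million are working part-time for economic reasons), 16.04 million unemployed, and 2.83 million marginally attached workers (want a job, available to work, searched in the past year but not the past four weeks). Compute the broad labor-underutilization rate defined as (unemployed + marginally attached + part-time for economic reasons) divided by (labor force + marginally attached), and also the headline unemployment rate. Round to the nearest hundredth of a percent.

Broad underutilization rate ≈ 12.74%; headline unemployment rate ≈ 7.52%.

Labor force = 197.22 + 16.04 = 213.26 million.
Numerator = 16.04 + 2.83 + 8.65 = 27.52 million.
Denominator = 213.26 + 2.83 = 216.09 million.
Broad rate = 27.52 / 216.09 = 12.74%.
Headline unemployment rate = 16.04 / 213.26 = 7.52%.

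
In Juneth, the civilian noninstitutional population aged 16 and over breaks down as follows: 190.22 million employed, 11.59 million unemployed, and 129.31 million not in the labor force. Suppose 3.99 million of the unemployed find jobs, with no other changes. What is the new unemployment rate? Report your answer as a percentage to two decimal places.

New unemployment rate ≈ 3.77%.

Initially, labor force = 190.22 + 11.59 = 201.81 million, so u = 11.59/201.81 = 5.74%.
After the change, unemployed falls and employed rises by 3.99; labor force unchanged → E = 194.21, U = 7.60, labor force = 201.81 million.
New unemployment rate = 7.60 / 201.81 = 3.77%.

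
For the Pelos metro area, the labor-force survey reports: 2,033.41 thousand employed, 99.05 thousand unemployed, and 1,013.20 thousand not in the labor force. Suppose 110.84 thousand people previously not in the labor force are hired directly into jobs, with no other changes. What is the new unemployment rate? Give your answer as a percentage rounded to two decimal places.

New unemployment rate ≈ 4.42%.

Initially, labor force = 2,033.41 + 99.05 = 2,132.46 thousand, so u = 99.05/2,132.46 = 4.64%.
After the change, employed and labor force both rise by 110.84; unemployed unchanged → E = 2,144.25, U = 99.05, labor force = 2,243.30 thousand.
New unemployment rate = 99.05 / 2,243.30 = 4.42%.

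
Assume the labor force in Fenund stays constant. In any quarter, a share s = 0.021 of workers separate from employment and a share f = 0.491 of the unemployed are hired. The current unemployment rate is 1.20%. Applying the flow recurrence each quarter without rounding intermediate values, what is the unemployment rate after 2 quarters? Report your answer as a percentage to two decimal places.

With a fixed labor force, u_{t+1} = u_t + s·(1−u_t) − f·u_t = u_t·(1−s−f) + s.
Here 1−s−f = 0.488 and s = 0.021.
u_1 = 0.012000 × 0.488 + 0.021 = 0.026856.
u_2 = 0.026856 × 0.488 + 0.021 = 0.034106.

Unemployment rate after two quarters ≈ 3.41%.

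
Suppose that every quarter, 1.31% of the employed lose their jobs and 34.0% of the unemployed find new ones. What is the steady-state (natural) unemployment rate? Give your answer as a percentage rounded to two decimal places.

Steady-state unemployment rate ≈ 3.71%.

At steady state the flows balance: s·E = f·U, so U/(E+U) = s/(s+f).
u* = 1.31 / (1.31 + 34.0) = 1.31 / 35.31 = 3.71%.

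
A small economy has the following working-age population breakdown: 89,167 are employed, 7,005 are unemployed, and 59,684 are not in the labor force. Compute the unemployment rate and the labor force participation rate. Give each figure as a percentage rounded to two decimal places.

Labor force = employed + unemployed = 89,167 + 7,005 = 96,172.
Working-age population = 96,172 + 59,684 = 155,856.
Unemployment rate = 7,005 / 96,172 = 7.28%.
Labor force participation rate = 96,172 / 155,856 = 61.71%.

Unemployment rate ≈ 7.28%; labor force participation rate ≈ 61.71%.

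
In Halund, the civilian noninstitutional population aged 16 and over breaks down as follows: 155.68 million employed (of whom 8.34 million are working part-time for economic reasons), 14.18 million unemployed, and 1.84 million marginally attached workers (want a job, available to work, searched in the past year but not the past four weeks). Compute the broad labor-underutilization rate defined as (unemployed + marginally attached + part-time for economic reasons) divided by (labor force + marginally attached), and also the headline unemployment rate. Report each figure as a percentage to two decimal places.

Broad underutilization rate ≈ 14.19%; headline unemployment rate ≈ 8.35%.

Labor force = 155.68 + 14.18 = 169.86 million.
Numerator = 14.18 + 1.84 + 8.34 = 24.36 million.
Denominator = 169.86 + 1.84 = 171.70 million.
Broad rate = 24.36 / 171.70 = 14.19%.
Headline unemployment rate = 14.18 / 169.86 = 8.35%.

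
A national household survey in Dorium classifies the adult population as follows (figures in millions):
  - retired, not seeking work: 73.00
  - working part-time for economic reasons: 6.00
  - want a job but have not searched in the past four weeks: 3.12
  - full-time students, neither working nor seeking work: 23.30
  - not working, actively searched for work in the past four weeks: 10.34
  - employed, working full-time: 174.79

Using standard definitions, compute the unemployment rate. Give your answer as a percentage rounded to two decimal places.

Unemployment rate ≈ 5.41%.

Employed = 6.00 + 174.79 = 180.79 million (anyone who worked, including part-time for economic reasons, counts as employed).
Unemployed = 10.34 million.
Labor force = 180.79 + 10.34 = 191.13 million.
Unemployment rate = 10.34 / 191.13 = 5.41%.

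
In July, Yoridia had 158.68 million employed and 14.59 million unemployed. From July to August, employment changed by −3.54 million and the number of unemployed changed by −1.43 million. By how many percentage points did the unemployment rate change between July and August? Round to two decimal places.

July: labor force = 158.68 + 14.59 = 173.27; u = 14.59/173.27 = 8.42%.
August: labor force = 155.14 + 13.16 = 168.30; u = 13.16/168.30 = 7.82%.
Change = 7.82% − 8.42% = −0.60 pp.

The unemployment rate changed by −0.60 percentage points.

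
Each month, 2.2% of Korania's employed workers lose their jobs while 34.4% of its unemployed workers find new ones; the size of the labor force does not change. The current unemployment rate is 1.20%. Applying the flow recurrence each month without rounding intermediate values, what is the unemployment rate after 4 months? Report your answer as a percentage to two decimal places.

With a fixed labor force, u_{t+1} = u_t + s·(1−u_t) − f·u_t = u_t·(1−s−f) + s.
Here 1−s−f = 0.634 and s = 0.022.
u_1 = 0.012000 × 0.634 + 0.022 = 0.029608.
u_2 = 0.029608 × 0.634 + 0.022 = 0.040771.
u_3 = 0.040771 × 0.634 + 0.022 = 0.047849.
u_4 = 0.047849 × 0.634 + 0.022 = 0.052336.

Unemployment rate after four months ≈ 5.23%.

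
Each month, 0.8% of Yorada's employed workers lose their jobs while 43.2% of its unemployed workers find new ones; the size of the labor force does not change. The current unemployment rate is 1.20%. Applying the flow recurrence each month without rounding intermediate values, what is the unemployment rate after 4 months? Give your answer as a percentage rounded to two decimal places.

Unemployment rate after four months ≈ 1.76%.

With a fixed labor force, u_{t+1} = u_t + s·(1−u_t) − f·u_t = u_t·(1−s−f) + s.
Here 1−s−f = 0.560 and s = 0.008.
u_1 = 0.012000 × 0.560 + 0.008 = 0.014720.
u_2 = 0.014720 × 0.560 + 0.008 = 0.016243.
u_3 = 0.016243 × 0.560 + 0.008 = 0.017096.
u_4 = 0.017096 × 0.560 + 0.008 = 0.017574.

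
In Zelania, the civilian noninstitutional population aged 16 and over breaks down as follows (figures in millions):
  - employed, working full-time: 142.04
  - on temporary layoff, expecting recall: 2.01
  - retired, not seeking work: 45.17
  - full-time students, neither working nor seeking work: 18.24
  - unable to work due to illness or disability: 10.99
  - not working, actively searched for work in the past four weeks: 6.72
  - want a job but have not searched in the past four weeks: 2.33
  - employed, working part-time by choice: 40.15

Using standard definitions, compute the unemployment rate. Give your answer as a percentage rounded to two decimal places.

Employed = 142.04 + 40.15 = 182.19 million.
Unemployed = 2.01 + 6.72 = 8.73 million (jobless and actively searching, or on temporary layoff).
Labor force = 182.19 + 8.73 = 190.92 million.
Unemployment rate = 8.73 / 190.92 = 4.57%.

Unemployment rate ≈ 4.57%.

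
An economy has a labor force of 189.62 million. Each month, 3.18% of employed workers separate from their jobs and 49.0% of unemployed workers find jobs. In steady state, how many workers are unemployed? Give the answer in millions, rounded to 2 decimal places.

About 11.56 million are unemployed in steady state.

Steady-state unemployment rate u* = s/(s+f) = 3.18/(3.18+49.0) = 0.060943.
Unemployed = u* × labor force = 0.060943 × 189.62 ≈ 11.56 million.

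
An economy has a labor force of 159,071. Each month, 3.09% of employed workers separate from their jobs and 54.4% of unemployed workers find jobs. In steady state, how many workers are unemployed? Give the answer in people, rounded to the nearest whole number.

Steady-state unemployment rate u* = s/(s+f) = 3.09/(3.09+54.4) = 0.053748.
Unemployed = u* × labor force = 0.053748 × 159,071 ≈ 8,550.

About 8,550 are unemployed in steady state.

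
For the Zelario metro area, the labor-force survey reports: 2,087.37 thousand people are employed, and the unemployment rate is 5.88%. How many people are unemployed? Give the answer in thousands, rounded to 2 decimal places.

Let U be the number unemployed. The labor force is E + U, and U/(E+U) = 0.0588.
So U = 0.0588 × 2,087.37 / (1 − 0.0588) = 122.7374 / 0.9412 ≈ 130.41 thousand.

About 130.41 thousand are unemployed.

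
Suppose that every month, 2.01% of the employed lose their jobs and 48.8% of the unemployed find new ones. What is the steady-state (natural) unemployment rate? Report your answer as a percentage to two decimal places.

At steady state the flows balance: s·E = f·U, so U/(E+U) = s/(s+f).
u* = 2.01 / (2.01 + 48.8) = 2.01 / 50.81 = 3.96%.

Steady-state unemployment rate ≈ 3.96%.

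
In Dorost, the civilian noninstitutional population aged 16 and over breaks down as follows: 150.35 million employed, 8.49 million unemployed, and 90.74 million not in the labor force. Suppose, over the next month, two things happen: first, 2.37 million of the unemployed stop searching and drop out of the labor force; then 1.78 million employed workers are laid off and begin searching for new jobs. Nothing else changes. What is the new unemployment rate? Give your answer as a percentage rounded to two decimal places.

New unemployment rate ≈ 5.05%.

Initially, labor force = 150.35 + 8.49 = 158.84 million, so u = 8.49/158.84 = 5.35%.
After the first change, unemployed and labor force both fall by 2.37 → E = 150.35, U = 6.12, labor force = 156.47 million.
After the second change, employed falls and unemployed rises by 1.78; labor force unchanged → E = 148.57, U = 7.90, labor force = 156.47 million.
New unemployment rate = 7.90 / 156.47 = 5.05%.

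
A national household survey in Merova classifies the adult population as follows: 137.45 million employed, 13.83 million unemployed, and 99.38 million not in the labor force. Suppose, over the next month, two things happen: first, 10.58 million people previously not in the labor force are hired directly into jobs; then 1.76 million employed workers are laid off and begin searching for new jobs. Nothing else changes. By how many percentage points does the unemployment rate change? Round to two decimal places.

Initially, labor force = 137.45 + 13.83 = 151.28 million, so u = 13.83/151.28 = 9.14%.
After the first change, employed and labor force both rise by 10.58; unemployed unchanged → E = 148.03, U = 13.83, labor force = 161.86 million.
After the second change, employed falls and unemployed rises by 1.76; labor force unchanged → E = 146.27, U = 15.59, labor force = 161.86 million.
New unemployment rate = 15.59 / 161.86 = 9.63%.
Change = 9.63% − 9.14% = +0.49 percentage points.

The unemployment rate changes by +0.49 percentage points.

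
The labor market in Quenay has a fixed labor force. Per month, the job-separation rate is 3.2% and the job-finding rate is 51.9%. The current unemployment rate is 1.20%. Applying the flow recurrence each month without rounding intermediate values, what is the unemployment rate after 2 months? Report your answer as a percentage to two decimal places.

Unemployment rate after two months ≈ 4.88%.

With a fixed labor force, u_{t+1} = u_t + s·(1−u_t) − f·u_t = u_t·(1−s−f) + s.
Here 1−s−f = 0.449 and s = 0.032.
u_1 = 0.012000 × 0.449 + 0.032 = 0.037388.
u_2 = 0.037388 × 0.449 + 0.032 = 0.048787.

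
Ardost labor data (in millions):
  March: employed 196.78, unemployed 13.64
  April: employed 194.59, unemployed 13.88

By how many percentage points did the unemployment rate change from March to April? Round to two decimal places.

The unemployment rate changed by +0.18 percentage points.

March: labor force = 196.78 + 13.64 = 210.42; u = 13.64/210.42 = 6.48%.
April: labor force = 194.59 + 13.88 = 208.47; u = 13.88/208.47 = 6.66%.
Change = 6.66% − 6.48% = +0.18 pp.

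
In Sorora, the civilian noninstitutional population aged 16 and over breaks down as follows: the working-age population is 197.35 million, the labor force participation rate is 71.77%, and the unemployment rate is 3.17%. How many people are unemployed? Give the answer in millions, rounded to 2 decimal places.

About 4.49 million are unemployed.

Labor force = 0.7177 × 197.35 = 141.64 million.
Unemployed = 0.0317 × 141.64 ≈ 4.49 million.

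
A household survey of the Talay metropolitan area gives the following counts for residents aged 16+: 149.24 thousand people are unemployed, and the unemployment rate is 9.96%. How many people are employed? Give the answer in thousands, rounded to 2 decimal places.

About 1,349.15 thousand are employed.

Labor force = U / u = 149.24 / 0.0996 ≈ 1,498.39 thousand.
Employed = labor force − unemployed = 1,498.39 − 149.24 = 1,349.15 thousand.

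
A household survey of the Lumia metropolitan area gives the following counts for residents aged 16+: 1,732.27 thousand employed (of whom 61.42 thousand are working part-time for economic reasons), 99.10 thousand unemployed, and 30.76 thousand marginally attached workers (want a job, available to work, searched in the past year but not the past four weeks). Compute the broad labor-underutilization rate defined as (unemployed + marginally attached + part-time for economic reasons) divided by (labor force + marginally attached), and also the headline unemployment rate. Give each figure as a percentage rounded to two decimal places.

Broad underutilization rate ≈ 10.27%; headline unemployment rate ≈ 5.41%.

Labor force = 1,732.27 + 99.10 = 1,831.37 thousand.
Numerator = 99.10 + 30.76 + 61.42 = 191.28 thousand.
Denominator = 1,831.37 + 30.76 = 1,862.13 thousand.
Broad rate = 191.28 / 1,862.13 = 10.27%.
Headline unemployment rate = 99.10 / 1,831.37 = 5.41%.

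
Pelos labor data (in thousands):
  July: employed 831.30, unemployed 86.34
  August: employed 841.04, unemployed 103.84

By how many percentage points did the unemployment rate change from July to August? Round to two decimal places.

July: labor force = 831.30 + 86.34 = 917.64; u = 86.34/917.64 = 9.41%.
August: labor force = 841.04 + 103.84 = 944.88; u = 103.84/944.88 = 10.99%.
Change = 10.99% − 9.41% = +1.58 pp.

The unemployment rate changed by +1.58 percentage points.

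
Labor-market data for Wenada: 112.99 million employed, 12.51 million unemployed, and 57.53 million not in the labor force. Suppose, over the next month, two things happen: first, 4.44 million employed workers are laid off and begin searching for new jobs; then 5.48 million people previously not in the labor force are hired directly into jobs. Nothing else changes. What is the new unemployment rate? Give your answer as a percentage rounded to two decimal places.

New unemployment rate ≈ 12.94%.

Initially, labor force = 112.99 + 12.51 = 125.50 million, so u = 12.51/125.50 = 9.97%.
After the first change, employed falls and unemployed rises by 4.44; labor force unchanged → E = 108.55, U = 16.95, labor force = 125.50 million.
After the second change, employed and labor force both rise by 5.48; unemployed unchanged → E = 114.03, U = 16.95, labor force = 130.98 million.
New unemployment rate = 16.95 / 130.98 = 12.94%.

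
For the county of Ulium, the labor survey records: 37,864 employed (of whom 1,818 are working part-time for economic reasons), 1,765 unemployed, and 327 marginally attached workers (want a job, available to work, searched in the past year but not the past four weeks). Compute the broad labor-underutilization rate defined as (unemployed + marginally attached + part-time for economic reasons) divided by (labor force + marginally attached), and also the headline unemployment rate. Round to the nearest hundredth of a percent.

Labor force = 37,864 + 1,765 = 39,629.
Numerator = 1,765 + 327 + 1,818 = 3,910.
Denominator = 39,629 + 327 = 39,956.
Broad rate = 3,910 / 39,956 = 9.79%.
Headline unemployment rate = 1,765 / 39,629 = 4.45%.

Broad underutilization rate ≈ 9.79%; headline unemployment rate ≈ 4.45%.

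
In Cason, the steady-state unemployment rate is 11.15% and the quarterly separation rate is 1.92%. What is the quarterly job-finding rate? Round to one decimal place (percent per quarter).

Job-finding rate ≈ 15.3% per quarter.

From u* = s/(s+f): f = s·(1−u)/u.
f = 1.92 × (1 − 0.1115) / 0.1115 = 1.7059 / 0.1115 ≈ 15.3% per quarter.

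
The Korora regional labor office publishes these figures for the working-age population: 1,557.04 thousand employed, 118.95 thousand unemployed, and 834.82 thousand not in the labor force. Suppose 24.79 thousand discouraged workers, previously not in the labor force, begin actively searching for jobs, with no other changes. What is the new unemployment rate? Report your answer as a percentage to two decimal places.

Initially, labor force = 1,557.04 + 118.95 = 1,675.99 thousand, so u = 118.95/1,675.99 = 7.10%.
After the change, unemployed and labor force both rise by 24.79 → E = 1,557.04, U = 143.74, labor force = 1,700.78 thousand.
New unemployment rate = 143.74 / 1,700.78 = 8.45%.

New unemployment rate ≈ 8.45%.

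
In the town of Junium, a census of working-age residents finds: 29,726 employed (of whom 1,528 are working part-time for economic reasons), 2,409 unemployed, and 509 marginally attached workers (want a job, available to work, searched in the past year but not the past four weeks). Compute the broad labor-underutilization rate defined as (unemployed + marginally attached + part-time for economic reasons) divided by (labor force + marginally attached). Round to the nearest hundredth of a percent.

Labor force = 29,726 + 2,409 = 32,135.
Numerator = 2,409 + 509 + 1,528 = 4,446.
Denominator = 32,135 + 509 = 32,644.
Broad rate = 4,446 / 32,644 = 13.62%.

Broad underutilization rate ≈ 13.62%.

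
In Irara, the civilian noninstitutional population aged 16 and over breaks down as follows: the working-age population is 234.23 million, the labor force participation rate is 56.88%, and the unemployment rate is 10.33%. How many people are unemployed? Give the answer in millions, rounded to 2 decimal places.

Labor force = 0.5688 × 234.23 = 133.23 million.
Unemployed = 0.1033 × 133.23 ≈ 13.76 million.

About 13.76 million are unemployed.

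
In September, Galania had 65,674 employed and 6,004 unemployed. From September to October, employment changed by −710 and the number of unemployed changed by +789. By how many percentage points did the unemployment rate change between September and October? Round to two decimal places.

September: labor force = 65,674 + 6,004 = 71,678; u = 6,004/71,678 = 8.38%.
October: labor force = 64,964 + 6,793 = 71,757; u = 6,793/71,757 = 9.47%.
Change = 9.47% − 8.38% = +1.09 pp.

The unemployment rate changed by +1.09 percentage points.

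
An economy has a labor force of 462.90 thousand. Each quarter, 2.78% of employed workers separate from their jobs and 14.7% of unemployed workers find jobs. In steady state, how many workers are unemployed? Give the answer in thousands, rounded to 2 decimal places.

About 73.62 thousand are unemployed in steady state.

Steady-state unemployment rate u* = s/(s+f) = 2.78/(2.78+14.7) = 0.159039.
Unemployed = u* × labor force = 0.159039 × 462.90 ≈ 73.62 thousand.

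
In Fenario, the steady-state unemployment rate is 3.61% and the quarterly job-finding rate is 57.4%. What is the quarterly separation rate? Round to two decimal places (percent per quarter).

Separation rate ≈ 2.15% per quarter.

From u* = s/(s+f): s = u·f/(1−u).
s = 0.0361 × 57.4 / (1 − 0.0361) = 2.0721 / 0.9639 ≈ 2.15% per quarter.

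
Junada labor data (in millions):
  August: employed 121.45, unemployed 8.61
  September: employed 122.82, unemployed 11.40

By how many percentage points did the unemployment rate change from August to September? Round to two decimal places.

The unemployment rate changed by +1.87 percentage points.

August: labor force = 121.45 + 8.61 = 130.06; u = 8.61/130.06 = 6.62%.
September: labor force = 122.82 + 11.40 = 134.22; u = 11.40/134.22 = 8.49%.
Change = 8.49% − 6.62% = +1.87 pp.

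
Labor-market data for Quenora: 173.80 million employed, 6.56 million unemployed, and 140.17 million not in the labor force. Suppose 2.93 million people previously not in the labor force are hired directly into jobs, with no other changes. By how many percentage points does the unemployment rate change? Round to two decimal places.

The unemployment rate changes by −0.06 percentage points.

Initially, labor force = 173.80 + 6.56 = 180.36 million, so u = 6.56/180.36 = 3.64%.
After the change, employed and labor force both rise by 2.93; unemployed unchanged → E = 176.73, U = 6.56, labor force = 183.29 million.
New unemployment rate = 6.56 / 183.29 = 3.58%.
Change = 3.58% − 3.64% = −0.06 percentage points.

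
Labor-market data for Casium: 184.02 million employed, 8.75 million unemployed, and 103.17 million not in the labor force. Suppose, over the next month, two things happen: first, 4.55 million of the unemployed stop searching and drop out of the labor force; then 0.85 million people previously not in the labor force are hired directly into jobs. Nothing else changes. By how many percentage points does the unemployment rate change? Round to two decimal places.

The unemployment rate changes by −2.32 percentage points.

Initially, labor force = 184.02 + 8.75 = 192.77 million, so u = 8.75/192.77 = 4.54%.
After the first change, unemployed and labor force both fall by 4.55 → E = 184.02, U = 4.20, labor force = 188.22 million.
After the second change, employed and labor force both rise by 0.85; unemployed unchanged → E = 184.87, U = 4.20, labor force = 189.07 million.
New unemployment rate = 4.20 / 189.07 = 2.22%.
Change = 2.22% − 4.54% = −2.32 percentage points.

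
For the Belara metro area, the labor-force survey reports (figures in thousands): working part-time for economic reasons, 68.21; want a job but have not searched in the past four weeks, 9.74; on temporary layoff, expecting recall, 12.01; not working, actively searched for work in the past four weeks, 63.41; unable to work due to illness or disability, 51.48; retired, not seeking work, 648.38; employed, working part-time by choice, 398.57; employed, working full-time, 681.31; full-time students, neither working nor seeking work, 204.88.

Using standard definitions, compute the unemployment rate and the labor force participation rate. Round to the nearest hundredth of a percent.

Employed = 68.21 + 398.57 + 681.31 = 1,148.09 thousand (anyone who worked, including part-time for economic reasons, counts as employed).
Unemployed = 12.01 + 63.41 = 75.42 thousand (jobless and actively searching, or on temporary layoff).
Labor force = 1,148.09 + 75.42 = 1,223.51 thousand.
Not in labor force = 9.74 + 51.48 + 648.38 + 204.88 = 914.48 thousand (those not working and not actively searching are outside the labor force — including those who want a job but have given up searching).
Civilian working-age population = 1,223.51 + 914.48 = 2,137.99 thousand.
Unemployment rate = 75.42 / 1,223.51 = 6.16%.
Labor force participation rate = 1,223.51 / 2,137.99 = 57.23%.

Unemployment rate ≈ 6.16%; labor force participation rate ≈ 57.23%.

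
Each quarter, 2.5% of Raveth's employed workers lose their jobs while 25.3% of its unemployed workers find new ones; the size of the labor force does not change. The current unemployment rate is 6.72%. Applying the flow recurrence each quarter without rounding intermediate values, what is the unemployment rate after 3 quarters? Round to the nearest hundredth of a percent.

With a fixed labor force, u_{t+1} = u_t + s·(1−u_t) − f·u_t = u_t·(1−s−f) + s.
Here 1−s−f = 0.722 and s = 0.025.
u_1 = 0.067200 × 0.722 + 0.025 = 0.073518.
u_2 = 0.073518 × 0.722 + 0.025 = 0.078080.
u_3 = 0.078080 × 0.722 + 0.025 = 0.081374.

Unemployment rate after three quarters ≈ 8.14%.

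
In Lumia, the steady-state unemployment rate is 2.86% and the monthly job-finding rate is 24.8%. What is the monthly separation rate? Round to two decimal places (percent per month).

From u* = s/(s+f): s = u·f/(1−u).
s = 0.0286 × 24.8 / (1 − 0.0286) = 0.7093 / 0.9714 ≈ 0.73% per month.

Separation rate ≈ 0.73% per month.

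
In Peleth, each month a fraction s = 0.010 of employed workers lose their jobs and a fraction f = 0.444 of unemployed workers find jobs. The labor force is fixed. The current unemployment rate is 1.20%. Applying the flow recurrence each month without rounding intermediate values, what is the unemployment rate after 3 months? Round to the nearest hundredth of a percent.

With a fixed labor force, u_{t+1} = u_t + s·(1−u_t) − f·u_t = u_t·(1−s−f) + s.
Here 1−s−f = 0.546 and s = 0.010.
u_1 = 0.012000 × 0.546 + 0.010 = 0.016552.
u_2 = 0.016552 × 0.546 + 0.010 = 0.019037.
u_3 = 0.019037 × 0.546 + 0.010 = 0.020394.

Unemployment rate after three months ≈ 2.04%.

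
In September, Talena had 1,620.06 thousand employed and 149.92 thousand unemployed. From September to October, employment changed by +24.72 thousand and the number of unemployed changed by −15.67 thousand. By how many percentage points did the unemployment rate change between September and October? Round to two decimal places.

September: labor force = 1,620.06 + 149.92 = 1,769.98; u = 149.92/1,769.98 = 8.47%.
October: labor force = 1,644.78 + 134.25 = 1,779.03; u = 134.25/1,779.03 = 7.55%.
Change = 7.55% − 8.47% = −0.92 pp.

The unemployment rate changed by −0.92 percentage points.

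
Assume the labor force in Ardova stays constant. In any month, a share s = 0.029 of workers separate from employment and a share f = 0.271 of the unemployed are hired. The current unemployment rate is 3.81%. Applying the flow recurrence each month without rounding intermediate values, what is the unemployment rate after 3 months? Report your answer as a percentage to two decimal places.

With a fixed labor force, u_{t+1} = u_t + s·(1−u_t) − f·u_t = u_t·(1−s−f) + s.
Here 1−s−f = 0.700 and s = 0.029.
u_1 = 0.038100 × 0.700 + 0.029 = 0.055670.
u_2 = 0.055670 × 0.700 + 0.029 = 0.067969.
u_3 = 0.067969 × 0.700 + 0.029 = 0.076578.

Unemployment rate after three months ≈ 7.66%.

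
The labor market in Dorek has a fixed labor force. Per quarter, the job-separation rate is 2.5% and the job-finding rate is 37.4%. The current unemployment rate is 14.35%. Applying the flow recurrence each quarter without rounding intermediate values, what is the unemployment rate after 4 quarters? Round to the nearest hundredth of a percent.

Unemployment rate after four quarters ≈ 7.32%.

With a fixed labor force, u_{t+1} = u_t + s·(1−u_t) − f·u_t = u_t·(1−s−f) + s.
Here 1−s−f = 0.601 and s = 0.025.
u_1 = 0.143500 × 0.601 + 0.025 = 0.111243.
u_2 = 0.111243 × 0.601 + 0.025 = 0.091857.
u_3 = 0.091857 × 0.601 + 0.025 = 0.080206.
u_4 = 0.080206 × 0.601 + 0.025 = 0.073204.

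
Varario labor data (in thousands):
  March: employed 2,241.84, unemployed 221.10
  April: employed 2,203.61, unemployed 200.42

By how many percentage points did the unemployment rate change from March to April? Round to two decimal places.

March: labor force = 2,241.84 + 221.10 = 2,462.94; u = 221.10/2,462.94 = 8.98%.
April: labor force = 2,203.61 + 200.42 = 2,404.03; u = 200.42/2,404.03 = 8.34%.
Change = 8.34% − 8.98% = −0.64 pp.

The unemployment rate changed by −0.64 percentage points.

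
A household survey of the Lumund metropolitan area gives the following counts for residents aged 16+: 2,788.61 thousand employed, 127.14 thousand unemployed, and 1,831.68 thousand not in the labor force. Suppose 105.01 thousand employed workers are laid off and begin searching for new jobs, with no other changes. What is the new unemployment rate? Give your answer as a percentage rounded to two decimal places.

Initially, labor force = 2,788.61 + 127.14 = 2,915.75 thousand, so u = 127.14/2,915.75 = 4.36%.
After the change, employed falls and unemployed rises by 105.01; labor force unchanged → E = 2,683.60, U = 232.15, labor force = 2,915.75 thousand.
New unemployment rate = 232.15 / 2,915.75 = 7.96%.

New unemployment rate ≈ 7.96%.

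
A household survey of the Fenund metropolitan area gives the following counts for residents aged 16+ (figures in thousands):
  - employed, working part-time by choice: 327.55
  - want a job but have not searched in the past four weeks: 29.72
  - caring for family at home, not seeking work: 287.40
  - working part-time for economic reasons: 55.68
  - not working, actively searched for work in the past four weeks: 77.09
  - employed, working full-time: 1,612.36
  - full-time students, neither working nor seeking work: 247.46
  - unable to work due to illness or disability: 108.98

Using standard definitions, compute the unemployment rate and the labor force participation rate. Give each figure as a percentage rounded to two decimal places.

Unemployment rate ≈ 3.72%; labor force participation rate ≈ 75.47%.

Employed = 327.55 + 55.68 + 1,612.36 = 1,995.59 thousand (anyone who worked, including part-time for economic reasons, counts as employed).
Unemployed = 77.09 thousand.
Labor force = 1,995.59 + 77.09 = 2,072.68 thousand.
Not in labor force = 29.72 + 287.40 + 247.46 + 108.98 = 673.56 thousand (those not working and not actively searching are outside the labor force — including those who want a job but have given up searching).
Civilian working-age population = 2,072.68 + 673.56 = 2,746.24 thousand.
Unemployment rate = 77.09 / 2,072.68 = 3.72%.
Labor force participation rate = 2,072.68 / 2,746.24 = 75.47%.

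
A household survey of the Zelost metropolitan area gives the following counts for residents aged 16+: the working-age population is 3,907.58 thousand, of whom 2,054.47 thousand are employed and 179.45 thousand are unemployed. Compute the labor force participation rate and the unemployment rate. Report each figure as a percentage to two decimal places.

Labor force participation rate ≈ 57.17%; unemployment rate ≈ 8.03%.

Labor force = employed + unemployed = 2,054.47 + 179.45 = 2,233.92 thousand.
Unemployment rate = 179.45 / 2,233.92 = 8.03%.
Labor force participation rate = 2,233.92 / 3,907.58 = 57.17%.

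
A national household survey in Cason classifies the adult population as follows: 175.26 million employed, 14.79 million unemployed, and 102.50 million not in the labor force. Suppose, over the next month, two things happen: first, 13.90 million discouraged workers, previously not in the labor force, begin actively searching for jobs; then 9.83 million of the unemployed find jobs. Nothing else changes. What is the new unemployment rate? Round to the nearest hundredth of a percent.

Initially, labor force = 175.26 + 14.79 = 190.05 million, so u = 14.79/190.05 = 7.78%.
After the first change, unemployed and labor force both rise by 13.90 → E = 175.26, U = 28.69, labor force = 203.95 million.
After the second change, unemployed falls and employed rises by 9.83; labor force unchanged → E = 185.09, U = 18.86, labor force = 203.95 million.
New unemployment rate = 18.86 / 203.95 = 9.25%.

New unemployment rate ≈ 9.25%.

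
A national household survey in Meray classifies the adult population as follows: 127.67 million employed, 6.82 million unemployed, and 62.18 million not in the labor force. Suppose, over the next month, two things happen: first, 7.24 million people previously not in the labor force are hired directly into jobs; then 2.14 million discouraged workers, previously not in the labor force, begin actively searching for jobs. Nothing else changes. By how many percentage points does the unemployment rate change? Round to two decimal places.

Initially, labor force = 127.67 + 6.82 = 134.49 million, so u = 6.82/134.49 = 5.07%.
After the first change, employed and labor force both rise by 7.24; unemployed unchanged → E = 134.91, U = 6.82, labor force = 141.73 million.
After the second change, unemployed and labor force both rise by 2.14 → E = 134.91, U = 8.96, labor force = 143.87 million.
New unemployment rate = 8.96 / 143.87 = 6.23%.
Change = 6.23% − 5.07% = +1.16 percentage points.

The unemployment rate changes by +1.16 percentage points.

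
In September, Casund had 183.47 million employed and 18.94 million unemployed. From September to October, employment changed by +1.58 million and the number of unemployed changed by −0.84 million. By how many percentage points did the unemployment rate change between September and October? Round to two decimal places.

The unemployment rate changed by −0.45 percentage points.

September: labor force = 183.47 + 18.94 = 202.41; u = 18.94/202.41 = 9.36%.
October: labor force = 185.05 + 18.10 = 203.15; u = 18.10/203.15 = 8.91%.
Change = 8.91% − 9.36% = −0.45 pp.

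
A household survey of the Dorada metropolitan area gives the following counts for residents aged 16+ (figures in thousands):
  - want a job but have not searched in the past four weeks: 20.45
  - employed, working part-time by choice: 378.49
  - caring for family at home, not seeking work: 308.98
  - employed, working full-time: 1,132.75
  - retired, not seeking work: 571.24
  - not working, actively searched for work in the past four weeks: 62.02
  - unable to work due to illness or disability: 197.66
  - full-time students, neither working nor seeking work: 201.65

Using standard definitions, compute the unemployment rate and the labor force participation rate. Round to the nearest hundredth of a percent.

Unemployment rate ≈ 3.94%; labor force participation rate ≈ 54.76%.

Employed = 378.49 + 1,132.75 = 1,511.24 thousand.
Unemployed = 62.02 thousand.
Labor force = 1,511.24 + 62.02 = 1,573.26 thousand.
Not in labor force = 20.45 + 308.98 + 571.24 + 197.66 + 201.65 = 1,299.98 thousand (those not working and not actively searching are outside the labor force — including those who want a job but have given up searching).
Civilian working-age population = 1,573.26 + 1,299.98 = 2,873.24 thousand.
Unemployment rate = 62.02 / 1,573.26 = 3.94%.
Labor force participation rate = 1,573.26 / 2,873.24 = 54.76%.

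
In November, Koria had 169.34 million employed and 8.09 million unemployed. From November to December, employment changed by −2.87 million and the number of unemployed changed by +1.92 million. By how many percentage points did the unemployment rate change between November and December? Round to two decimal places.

November: labor force = 169.34 + 8.09 = 177.43; u = 8.09/177.43 = 4.56%.
December: labor force = 166.47 + 10.01 = 176.48; u = 10.01/176.48 = 5.67%.
Change = 5.67% − 4.56% = +1.11 pp.

The unemployment rate changed by +1.11 percentage points.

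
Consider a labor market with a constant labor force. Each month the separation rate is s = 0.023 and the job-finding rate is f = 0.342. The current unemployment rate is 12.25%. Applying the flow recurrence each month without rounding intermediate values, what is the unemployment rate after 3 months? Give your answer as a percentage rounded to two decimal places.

With a fixed labor force, u_{t+1} = u_t + s·(1−u_t) − f·u_t = u_t·(1−s−f) + s.
Here 1−s−f = 0.635 and s = 0.023.
u_1 = 0.122500 × 0.635 + 0.023 = 0.100788.
u_2 = 0.100788 × 0.635 + 0.023 = 0.087000.
u_3 = 0.087000 × 0.635 + 0.023 = 0.078245.

Unemployment rate after three months ≈ 7.82%.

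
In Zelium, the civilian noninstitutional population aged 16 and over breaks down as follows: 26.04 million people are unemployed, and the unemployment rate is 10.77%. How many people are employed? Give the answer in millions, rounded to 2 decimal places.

About 215.74 million are employed.

Labor force = U / u = 26.04 / 0.1077 ≈ 241.78 million.
Employed = labor force − unemployed = 241.78 − 26.04 = 215.74 million.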